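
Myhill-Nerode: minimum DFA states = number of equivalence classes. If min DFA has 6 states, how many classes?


Myhill-Nerode theorem:
Number of equivalence classes = number of states in minimal DFA
Minimal DFA states = 6
Therefore equivalence classes = 6

6


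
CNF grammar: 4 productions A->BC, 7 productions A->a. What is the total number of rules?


CNF allows two rule forms:
  A -> BC (binary): 4 rules
  A -> a (terminal): 7 rules
Total = 4 + 7 = 11

11


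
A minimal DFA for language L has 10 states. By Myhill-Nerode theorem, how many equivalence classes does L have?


Myhill-Nerode theorem:
Number of equivalence classes = number of states in minimal DFA
Minimal DFA states = 10
Therefore equivalence classes = 10

10


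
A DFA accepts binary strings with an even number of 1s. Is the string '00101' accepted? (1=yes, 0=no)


DFA has 2 states: q_even (start, accept=yes) and q_odd
Processing string '00101' character by character:
  Position 0: read '0', 1-count=0 -> q_even (no change)
  Position 1: read '0', 1-count=0 -> q_even (no change)
  Position 2: read '1', 1-count=1 -> q_odd
  Position 3: read '0', 1-count=1 -> q_odd (no change)
  Position 4: read '1', 1-count=2 -> q_even
Final state: q_even, total 1s = 2 (even); the DFA requires an even count -> accept

1


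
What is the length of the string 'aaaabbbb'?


String: 'aaaabbbb'
Counting characters:
  'a' appears 4 time(s)
  'b' appears 4 time(s)
Total length = 4 + 4 = 8

8


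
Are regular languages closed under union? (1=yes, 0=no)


Regular languages are closed under:
- Union (DFA product construction)
- Intersection (DFA product construction)
- Complement (swap accept/reject states)
- Concatenation (NFA construction)
- Kleene star (NFA construction)
union is in this list
Therefore: closed

1


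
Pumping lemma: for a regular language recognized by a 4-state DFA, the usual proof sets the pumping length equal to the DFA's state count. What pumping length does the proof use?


Pumping lemma for regular languages (standard proof):
Take p = |Q|, the number of DFA states.
Any string of length >= |Q| passes through |Q|+1 states while reading its first |Q| symbols,
so by pigeonhole some state repeats, giving the loop that can be pumped.
Here |Q| = 4
Therefore the proof uses p = 4

4


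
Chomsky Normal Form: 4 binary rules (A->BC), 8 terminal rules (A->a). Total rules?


CNF allows two rule forms:
  A -> BC (binary): 4 rules
  A -> a (terminal): 8 rules
Total = 4 + 8 = 12

12


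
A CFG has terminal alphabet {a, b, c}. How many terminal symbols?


Terminal symbols: a, b, c
Counting each: a (#1), b (#2), c (#3)
Total = 3

3


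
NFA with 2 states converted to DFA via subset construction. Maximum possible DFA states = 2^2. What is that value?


NFA has 2 states
Subset construction: each DFA state = subset of NFA states
Maximum subsets = 2^2
2^2 = 4

4


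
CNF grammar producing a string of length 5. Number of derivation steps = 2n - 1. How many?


Chomsky Normal Form derivation:
String length n = 5
Each step either:
  - Splits a nonterminal into two (n-1 such steps)
  - Converts a nonterminal to terminal (n such steps)
Total = (n-1) + n = 2n - 1
= 2(5) - 1
= 10 - 1
= 9

9


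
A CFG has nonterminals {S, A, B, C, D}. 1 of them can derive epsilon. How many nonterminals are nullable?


Nonterminals: {S, A, B, C, D}
A nonterminal is nullable if it can derive epsilon
Counting nullable nonterminals: 1
Total nullable = 1

1


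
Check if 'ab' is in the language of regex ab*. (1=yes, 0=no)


Pattern: ab*
String: 'ab'
Pattern requires: exactly one 'a' followed by zero or more 'b's
First char is 'a' -> OK
Rest 'b': all b's? Yes
Result: 1

1


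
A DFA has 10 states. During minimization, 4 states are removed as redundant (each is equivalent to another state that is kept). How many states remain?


Original DFA: 10 states
Redundant states removed: 4
Minimized states = original - removed
= 10 - 4
= 6

6


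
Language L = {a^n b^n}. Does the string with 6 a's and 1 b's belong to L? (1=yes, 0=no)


Language requires equal numbers of a's and b's
PDA pushes for each 'a', pops for each 'b'
Number of a's = 6
Number of b's = 1
6 != 1 -> Reject

0


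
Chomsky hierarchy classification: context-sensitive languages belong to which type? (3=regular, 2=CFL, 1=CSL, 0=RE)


Chomsky hierarchy levels:
  Type 3: Regular (DFA/NFA/regex)
  Type 2: Context-free (PDA)
  Type 1: Context-sensitive
  Type 0: Recursively enumerable (TM)
'context-sensitive' corresponds to Type 1

1


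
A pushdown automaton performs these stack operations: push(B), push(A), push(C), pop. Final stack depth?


Tracing stack operations:
  push(B) -> stack = [B], depth=1
  push(A) -> stack = [B,A], depth=2
  push(C) -> stack = [B,A,C], depth=3
  pop -> removed C, stack = [B,A], depth=2
Final depth = 2

2


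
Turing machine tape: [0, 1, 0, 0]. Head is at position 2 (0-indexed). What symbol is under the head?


Tape: [0, 1, 0, 0]
Positions: 0 1 2 3
Values:    0 1 0 0
Head at position 2
tape[2] = 0

0


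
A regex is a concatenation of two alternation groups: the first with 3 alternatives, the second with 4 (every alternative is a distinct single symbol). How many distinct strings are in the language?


First group: 3 alternatives
Second group: 4 alternatives
Concatenation: each choice from group 1 pairs with each from group 2
Total = 3 x 4 = 12

12


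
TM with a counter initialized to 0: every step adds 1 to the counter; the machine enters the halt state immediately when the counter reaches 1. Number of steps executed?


Counter starts at 0. Counting sequence:
  Step 1: counter = 1
Counter reached 1 -> halt
Total steps = 1

1


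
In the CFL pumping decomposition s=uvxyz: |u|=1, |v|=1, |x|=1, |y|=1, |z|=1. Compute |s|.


|s| = |u| + |v| + |x| + |y| + |z|
= 1 + 1 + 1 + 1 + 1
= 2 + 1 + 2
= 3 + 2
= 5

5


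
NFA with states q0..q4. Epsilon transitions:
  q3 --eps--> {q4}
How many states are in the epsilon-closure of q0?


Starting from q0
Initialize closure = {q0}
q0 has no outgoing epsilon transitions -> nothing to add
Final closure: {q0}
Size = 1

1


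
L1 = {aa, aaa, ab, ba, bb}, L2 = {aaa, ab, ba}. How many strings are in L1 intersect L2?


L1 = {aa, aaa, ab, ba, bb}
L2 = {aaa, ab, ba}
Checking each string in L1 against L2:
  'aa': in L2? No
  'aaa': in L2? Yes
  'ab': in L2? Yes
  'ba': in L2? Yes
  'bb': in L2? No
Intersection = {aaa, ab, ba}
|L1 ∩ L2| = 3

3


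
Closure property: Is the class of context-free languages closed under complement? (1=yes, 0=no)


CFL closure properties:
  Closed under: union, concatenation, Kleene star
  NOT closed under: intersection, complement
Operation 'complement' is in not-closed list -> No (not closed)

0


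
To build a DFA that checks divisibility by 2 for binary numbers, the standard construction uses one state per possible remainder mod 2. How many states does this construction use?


Divisibility by 2 is tracked via the remainder mod 2: 0, 1, ..., 1
The construction assigns one state to each remainder
Number of remainders = 2

2


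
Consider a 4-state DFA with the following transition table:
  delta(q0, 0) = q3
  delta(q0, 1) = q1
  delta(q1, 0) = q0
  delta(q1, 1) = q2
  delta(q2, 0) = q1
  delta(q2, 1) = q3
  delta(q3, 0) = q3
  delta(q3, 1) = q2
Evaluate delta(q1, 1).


Looking up transition function:
delta(q1, 1) in the table
Row: q1, Column: 1
Result: q2

q2


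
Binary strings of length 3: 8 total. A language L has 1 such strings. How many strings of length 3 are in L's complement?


Alphabet: {0,1}
String length: 3
Total strings of length 3 = 2^3 = 8
Strings in L = 1
Complement = total - |L|
= 8 - 1
= 7

7


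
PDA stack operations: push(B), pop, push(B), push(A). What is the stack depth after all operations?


Tracing stack operations:
  push(B) -> stack = [B], depth=1
  pop -> removed B, stack = [], depth=0
  push(B) -> stack = [B], depth=1
  push(A) -> stack = [B,A], depth=2
Final depth = 2

2


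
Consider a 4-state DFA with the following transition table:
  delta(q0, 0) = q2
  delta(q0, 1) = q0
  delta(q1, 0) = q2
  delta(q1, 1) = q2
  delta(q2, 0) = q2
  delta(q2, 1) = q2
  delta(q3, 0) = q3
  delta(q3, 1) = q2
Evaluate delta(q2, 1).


Looking up transition function:
delta(q2, 1) in the table
Row: q2, Column: 1
Result: q2

q2


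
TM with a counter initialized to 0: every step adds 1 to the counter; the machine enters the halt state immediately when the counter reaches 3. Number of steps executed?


Counter starts at 0. Counting sequence:
  Step 1: counter = 1
  Step 2: counter = 2
  Step 3: counter = 3
Counter reached 3 -> halt
Total steps = 3

3


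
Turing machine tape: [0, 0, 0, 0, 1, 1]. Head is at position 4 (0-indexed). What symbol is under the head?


Tape: [0, 0, 0, 0, 1, 1]
Positions: 0 1 2 3 4 5
Values:    0 0 0 0 1 1
Head at position 4
tape[4] = 1

1


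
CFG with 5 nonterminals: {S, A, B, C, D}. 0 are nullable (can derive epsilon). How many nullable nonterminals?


Nonterminals: {S, A, B, C, D}
A nonterminal is nullable if it can derive epsilon
Counting nullable nonterminals: 0
Total nullable = 0

0


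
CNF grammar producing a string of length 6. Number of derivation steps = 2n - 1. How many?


Chomsky Normal Form derivation:
String length n = 6
Each step either:
  - Splits a nonterminal into two (n-1 such steps)
  - Converts a nonterminal to terminal (n such steps)
Total = (n-1) + n = 2n - 1
= 2(6) - 1
= 12 - 1
= 11

11


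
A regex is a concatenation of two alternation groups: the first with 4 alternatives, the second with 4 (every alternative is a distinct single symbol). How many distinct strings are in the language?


First group: 4 alternatives
Second group: 4 alternatives
Concatenation: each choice from group 1 pairs with each from group 2
Total = 4 x 4 = 16

16


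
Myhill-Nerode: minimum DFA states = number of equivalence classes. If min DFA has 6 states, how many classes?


Myhill-Nerode theorem:
Number of equivalence classes = number of states in minimal DFA
Minimal DFA states = 6
Therefore equivalence classes = 6

6


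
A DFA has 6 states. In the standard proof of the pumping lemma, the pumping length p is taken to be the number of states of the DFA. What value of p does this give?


Pumping lemma for regular languages (standard proof):
Take p = |Q|, the number of DFA states.
Any string of length >= |Q| passes through |Q|+1 states while reading its first |Q| symbols,
so by pigeonhole some state repeats, giving the loop that can be pumped.
Here |Q| = 6
Therefore the proof uses p = 6

6


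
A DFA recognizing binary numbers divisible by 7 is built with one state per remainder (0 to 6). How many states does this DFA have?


Divisibility by 7 is tracked via the remainder mod 7: 0, 1, ..., 6
The construction assigns one state to each remainder
Number of remainders = 7

7


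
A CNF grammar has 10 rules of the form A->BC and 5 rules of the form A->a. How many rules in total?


CNF allows two rule forms:
  A -> BC (binary): 10 rules
  A -> a (terminal): 5 rules
Total = 10 + 5 = 15

15


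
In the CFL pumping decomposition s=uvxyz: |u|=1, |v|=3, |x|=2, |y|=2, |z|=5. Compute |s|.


|s| = |u| + |v| + |x| + |y| + |z|
= 1 + 3 + 2 + 2 + 5
= 4 + 2 + 7
= 6 + 7
= 13

13


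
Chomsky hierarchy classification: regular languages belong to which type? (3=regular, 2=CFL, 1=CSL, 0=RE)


Chomsky hierarchy levels:
  Type 3: Regular (DFA/NFA/regex)
  Type 2: Context-free (PDA)
  Type 1: Context-sensitive
  Type 0: Recursively enumerable (TM)
'regular' corresponds to Type 3

3


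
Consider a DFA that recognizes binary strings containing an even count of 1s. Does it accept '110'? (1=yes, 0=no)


DFA has 2 states: q_even (start, accept=yes) and q_odd
Processing string '110' character by character:
  Position 0: read '1', 1-count=1 -> q_odd
  Position 1: read '1', 1-count=2 -> q_even
  Position 2: read '0', 1-count=2 -> q_even (no change)
Final state: q_even, total 1s = 2 (even); the DFA requires an even count -> accept

1


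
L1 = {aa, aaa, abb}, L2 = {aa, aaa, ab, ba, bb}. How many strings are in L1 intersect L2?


L1 = {aa, aaa, abb}
L2 = {aa, aaa, ab, ba, bb}
Checking each string in L1 against L2:
  'aa': in L2? Yes
  'aaa': in L2? Yes
  'abb': in L2? No
Intersection = {aa, aaa}
|L1 ∩ L2| = 2

2


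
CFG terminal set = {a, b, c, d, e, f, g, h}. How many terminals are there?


Terminal symbols: a, b, c, d, e, f, g, h
Counting each: a (#1), b (#2), c (#3), d (#4), e (#5), f (#6), g (#7), h (#8)
Total = 8

8


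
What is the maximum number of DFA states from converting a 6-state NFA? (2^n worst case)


NFA has 6 states
Subset construction: each DFA state = subset of NFA states
Maximum subsets = 2^6
2^6 = 64

64


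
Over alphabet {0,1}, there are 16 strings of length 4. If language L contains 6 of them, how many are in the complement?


Alphabet: {0,1}
String length: 4
Total strings of length 4 = 2^4 = 16
Strings in L = 6
Complement = total - |L|
= 16 - 6
= 10

10


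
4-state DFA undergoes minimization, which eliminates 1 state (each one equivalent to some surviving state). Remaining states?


Original DFA: 4 states
Redundant states removed: 1
Minimized states = original - removed
= 4 - 1
= 3

3


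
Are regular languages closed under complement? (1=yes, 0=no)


Regular languages are closed under:
- Union (DFA product construction)
- Intersection (DFA product construction)
- Complement (swap accept/reject states)
- Concatenation (NFA construction)
- Kleene star (NFA construction)
complement is in this list
Therefore: closed

1


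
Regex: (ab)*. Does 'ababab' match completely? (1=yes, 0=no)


Pattern: (ab)*
String: 'ababab'
Pattern requires: zero or more repetitions of 'ab'
Pairs: ['ab', 'ab', 'ab']
All pairs are 'ab'? Yes
Result: 1

1


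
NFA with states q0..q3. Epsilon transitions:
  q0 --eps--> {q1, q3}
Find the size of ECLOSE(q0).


Starting from q0
Initialize closure = {q0}
Follow epsilon from q0 -> add q1
Follow epsilon from q0 -> add q3
Final closure: {q0, q1, q3}
Size = 3

3


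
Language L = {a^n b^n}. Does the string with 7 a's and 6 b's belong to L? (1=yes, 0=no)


Language requires equal numbers of a's and b's
PDA pushes for each 'a', pops for each 'b'
Number of a's = 7
Number of b's = 6
7 != 6 -> Reject

0


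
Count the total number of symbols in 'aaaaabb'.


String: 'aaaaabb'
Counting characters:
  'a' appears 5 time(s)
  'b' appears 2 time(s)
Total length = 5 + 2 = 7

7


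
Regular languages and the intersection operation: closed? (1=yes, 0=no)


Regular languages are closed under all standard operations:
- Union: Yes (product construction)
- Intersection: Yes (product construction)
- Complement: Yes (swap accept/reject)
- Concatenation: Yes (NFA construction)
Operation: intersection -> Closed

1


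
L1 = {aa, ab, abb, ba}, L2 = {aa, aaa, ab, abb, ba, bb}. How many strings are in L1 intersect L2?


L1 = {aa, ab, abb, ba}
L2 = {aa, aaa, ab, abb, ba, bb}
Checking each string in L1 against L2:
  'aa': in L2? Yes
  'ab': in L2? Yes
  'abb': in L2? Yes
  'ba': in L2? Yes
Intersection = {aa, ab, abb, ba}
|L1 ∩ L2| = 4

4


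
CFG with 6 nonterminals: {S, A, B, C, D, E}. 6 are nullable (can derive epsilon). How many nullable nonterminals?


Nonterminals: {S, A, B, C, D, E}
A nonterminal is nullable if it can derive epsilon
Counting nullable nonterminals: 6
Total nullable = 6

6


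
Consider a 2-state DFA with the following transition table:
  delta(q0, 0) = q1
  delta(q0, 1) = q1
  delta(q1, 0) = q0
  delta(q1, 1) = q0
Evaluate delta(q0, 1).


Looking up transition function:
delta(q0, 1) in the table
Row: q0, Column: 1
Result: q1

q1


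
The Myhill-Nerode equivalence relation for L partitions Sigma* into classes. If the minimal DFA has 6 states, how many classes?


Myhill-Nerode theorem:
Number of equivalence classes = number of states in minimal DFA
Minimal DFA states = 6
Therefore equivalence classes = 6

6


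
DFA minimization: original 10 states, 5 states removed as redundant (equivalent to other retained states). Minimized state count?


Original DFA: 10 states
Redundant states removed: 5
Minimized states = original - removed
= 10 - 5
= 5

5


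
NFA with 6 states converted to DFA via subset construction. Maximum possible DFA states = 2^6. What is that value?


NFA has 6 states
Subset construction: each DFA state = subset of NFA states
Maximum subsets = 2^6
2^6 = 64

64


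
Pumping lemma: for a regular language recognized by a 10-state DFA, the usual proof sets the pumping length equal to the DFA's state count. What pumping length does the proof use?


Pumping lemma for regular languages (standard proof):
Take p = |Q|, the number of DFA states.
Any string of length >= |Q| passes through |Q|+1 states while reading its first |Q| symbols,
so by pigeonhole some state repeats, giving the loop that can be pumped.
Here |Q| = 10
Therefore the proof uses p = 10

10


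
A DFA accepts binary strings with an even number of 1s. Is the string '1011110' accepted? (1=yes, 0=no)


DFA has 2 states: q_even (start, accept=yes) and q_odd
Processing string '1011110' character by character:
  Position 0: read '1', 1-count=1 -> q_odd
  Position 1: read '0', 1-count=1 -> q_odd (no change)
  Position 2: read '1', 1-count=2 -> q_even
  Position 3: read '1', 1-count=3 -> q_odd
  Position 4: read '1', 1-count=4 -> q_even
  Position 5: read '1', 1-count=5 -> q_odd
  Position 6: read '0', 1-count=5 -> q_odd (no change)
Final state: q_odd, total 1s = 5 (odd); the DFA requires an even count -> reject

0


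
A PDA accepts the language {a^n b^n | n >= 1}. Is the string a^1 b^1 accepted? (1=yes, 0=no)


Language requires equal numbers of a's and b's
PDA pushes for each 'a', pops for each 'b'
Number of a's = 1
Number of b's = 1
1 == 1 -> Accept

1


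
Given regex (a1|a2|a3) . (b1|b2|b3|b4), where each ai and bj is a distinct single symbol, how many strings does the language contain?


First group: 3 alternatives
Second group: 4 alternatives
Concatenation: each choice from group 1 pairs with each from group 2
Total = 3 x 4 = 12

12


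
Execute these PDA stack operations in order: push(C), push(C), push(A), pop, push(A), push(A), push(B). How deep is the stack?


Tracing stack operations:
  push(C) -> stack = [C], depth=1
  push(C) -> stack = [C,C], depth=2
  push(A) -> stack = [C,C,A], depth=3
  pop -> removed A, stack = [C,C], depth=2
  push(A) -> stack = [C,C,A], depth=3
  push(A) -> stack = [C,C,A,A], depth=4
  push(B) -> stack = [C,C,A,A,B], depth=5
Final depth = 5

5


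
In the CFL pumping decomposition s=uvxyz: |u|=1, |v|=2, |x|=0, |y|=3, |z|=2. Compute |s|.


|s| = |u| + |v| + |x| + |y| + |z|
= 1 + 2 + 0 + 3 + 2
= 3 + 0 + 5
= 3 + 5
= 8

8


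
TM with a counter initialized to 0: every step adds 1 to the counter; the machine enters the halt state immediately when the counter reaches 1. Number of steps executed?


Counter starts at 0. Counting sequence:
  Step 1: counter = 1
Counter reached 1 -> halt
Total steps = 1

1


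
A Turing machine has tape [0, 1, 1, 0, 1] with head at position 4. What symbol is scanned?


Tape: [0, 1, 1, 0, 1]
Positions: 0 1 2 3 4
Values:    0 1 1 0 1
Head at position 4
tape[4] = 1

1


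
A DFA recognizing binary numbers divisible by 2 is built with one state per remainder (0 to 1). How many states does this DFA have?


Divisibility by 2 is tracked via the remainder mod 2: 0, 1, ..., 1
The construction assigns one state to each remainder
Number of remainders = 2

2


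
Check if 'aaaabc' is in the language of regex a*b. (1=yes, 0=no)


Pattern: a*b
String: 'aaaabc'
Pattern requires: zero or more 'a's followed by exactly one 'b'
Found 4 leading 'a's
Remaining: 'bc'
Remaining is not 'b' -> no match
Result: 0

0


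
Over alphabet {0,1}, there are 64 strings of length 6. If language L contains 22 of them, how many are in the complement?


Alphabet: {0,1}
String length: 6
Total strings of length 6 = 2^6 = 64
Strings in L = 22
Complement = total - |L|
= 64 - 22
= 42

42


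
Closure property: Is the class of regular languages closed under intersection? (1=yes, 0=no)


Regular languages are closed under all standard operations:
- Union: Yes (product construction)
- Intersection: Yes (product construction)
- Complement: Yes (swap accept/reject)
- Concatenation: Yes (NFA construction)
Operation: intersection -> Closed

1


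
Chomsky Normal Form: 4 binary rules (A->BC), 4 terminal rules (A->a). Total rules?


CNF allows two rule forms:
  A -> BC (binary): 4 rules
  A -> a (terminal): 4 rules
Total = 4 + 4 = 8

8


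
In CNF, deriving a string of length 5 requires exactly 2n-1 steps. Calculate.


Chomsky Normal Form derivation:
String length n = 5
Each step either:
  - Splits a nonterminal into two (n-1 such steps)
  - Converts a nonterminal to terminal (n such steps)
Total = (n-1) + n = 2n - 1
= 2(5) - 1
= 10 - 1
= 9

9


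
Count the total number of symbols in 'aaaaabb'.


String: 'aaaaabb'
Counting characters:
  'a' appears 5 time(s)
  'b' appears 2 time(s)
Total length = 5 + 2 = 7

7


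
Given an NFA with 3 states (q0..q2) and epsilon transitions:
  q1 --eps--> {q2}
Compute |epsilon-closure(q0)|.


Starting from q0
Initialize closure = {q0}
q0 has no outgoing epsilon transitions -> nothing to add
Final closure: {q0}
Size = 1

1


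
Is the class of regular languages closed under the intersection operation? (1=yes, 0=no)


Regular languages are closed under:
- Union (DFA product construction)
- Intersection (DFA product construction)
- Complement (swap accept/reject states)
- Concatenation (NFA construction)
- Kleene star (NFA construction)
intersection is in this list
Therefore: closed

1


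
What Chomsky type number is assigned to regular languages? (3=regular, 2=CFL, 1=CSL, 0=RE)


Chomsky hierarchy levels:
  Type 3: Regular (DFA/NFA/regex)
  Type 2: Context-free (PDA)
  Type 1: Context-sensitive
  Type 0: Recursively enumerable (TM)
'regular' corresponds to Type 3

3


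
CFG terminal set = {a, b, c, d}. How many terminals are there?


Terminal symbols: a, b, c, d
Counting each: a (#1), b (#2), c (#3), d (#4)
Total = 4

4


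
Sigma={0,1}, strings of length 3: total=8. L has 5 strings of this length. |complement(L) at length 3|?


Alphabet: {0,1}
String length: 3
Total strings of length 3 = 2^3 = 8
Strings in L = 5
Complement = total - |L|
= 8 - 5
= 3

3


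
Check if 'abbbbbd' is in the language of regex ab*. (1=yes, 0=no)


Pattern: ab*
String: 'abbbbbd'
Pattern requires: exactly one 'a' followed by zero or more 'b's
First char is 'a' -> OK
Rest 'bbbbbd': all b's? No
Result: 0

0


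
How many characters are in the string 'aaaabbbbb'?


String: 'aaaabbbbb'
Counting characters:
  'a' appears 4 time(s)
  'b' appears 5 time(s)
Total length = 4 + 5 = 9

9


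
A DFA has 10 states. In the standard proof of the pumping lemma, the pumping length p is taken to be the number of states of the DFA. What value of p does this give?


Pumping lemma for regular languages (standard proof):
Take p = |Q|, the number of DFA states.
Any string of length >= |Q| passes through |Q|+1 states while reading its first |Q| symbols,
so by pigeonhole some state repeats, giving the loop that can be pumped.
Here |Q| = 10
Therefore the proof uses p = 10

10


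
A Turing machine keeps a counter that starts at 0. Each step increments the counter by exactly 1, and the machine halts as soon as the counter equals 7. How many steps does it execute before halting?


Counter starts at 0. Counting sequence:
  Step 1: counter = 1
  Step 2: counter = 2
  Step 3: counter = 3
  Step 4: counter = 4
  Step 5: counter = 5
  Step 6: counter = 6
  Step 7: counter = 7
Counter reached 7 -> halt
Total steps = 7

7


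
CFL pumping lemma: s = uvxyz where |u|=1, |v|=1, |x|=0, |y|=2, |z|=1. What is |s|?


|s| = |u| + |v| + |x| + |y| + |z|
= 1 + 1 + 0 + 2 + 1
= 2 + 0 + 3
= 2 + 3
= 5

5


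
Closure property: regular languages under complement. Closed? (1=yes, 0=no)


Regular languages are closed under:
- Union (DFA product construction)
- Intersection (DFA product construction)
- Complement (swap accept/reject states)
- Concatenation (NFA construction)
- Kleene star (NFA construction)
complement is in this list
Therefore: closed

1


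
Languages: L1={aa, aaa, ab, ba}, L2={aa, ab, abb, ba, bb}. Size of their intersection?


L1 = {aa, aaa, ab, ba}
L2 = {aa, ab, abb, ba, bb}
Checking each string in L1 against L2:
  'aa': in L2? Yes
  'aaa': in L2? No
  'ab': in L2? Yes
  'ba': in L2? Yes
Intersection = {aa, ab, ba}
|L1 ∩ L2| = 3

3


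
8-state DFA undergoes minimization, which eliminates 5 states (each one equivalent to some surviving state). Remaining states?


Original DFA: 8 states
Redundant states removed: 5
Minimized states = original - removed
= 8 - 5
= 3

3


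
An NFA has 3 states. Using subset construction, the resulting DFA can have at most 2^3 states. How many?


NFA has 3 states
Subset construction: each DFA state = subset of NFA states
Maximum subsets = 2^3
2^3 = 8

8


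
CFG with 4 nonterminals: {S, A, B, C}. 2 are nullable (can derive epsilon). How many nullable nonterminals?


Nonterminals: {S, A, B, C}
A nonterminal is nullable if it can derive epsilon
Counting nullable nonterminals: 2
Total nullable = 2

2


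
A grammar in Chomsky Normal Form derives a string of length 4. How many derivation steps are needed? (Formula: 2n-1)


Chomsky Normal Form derivation:
String length n = 4
Each step either:
  - Splits a nonterminal into two (n-1 such steps)
  - Converts a nonterminal to terminal (n such steps)
Total = (n-1) + n = 2n - 1
= 2(4) - 1
= 8 - 1
= 7

7


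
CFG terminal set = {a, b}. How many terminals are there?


Terminal symbols: a, b
Counting each: a (#1), b (#2)
Total = 2

2


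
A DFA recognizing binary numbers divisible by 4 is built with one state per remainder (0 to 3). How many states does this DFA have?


Divisibility by 4 is tracked via the remainder mod 4: 0, 1, ..., 3
The construction assigns one state to each remainder
Number of remainders = 4

4


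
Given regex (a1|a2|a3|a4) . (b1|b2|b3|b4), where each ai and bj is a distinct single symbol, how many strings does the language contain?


First group: 4 alternatives
Second group: 4 alternatives
Concatenation: each choice from group 1 pairs with each from group 2
Total = 4 x 4 = 16

16


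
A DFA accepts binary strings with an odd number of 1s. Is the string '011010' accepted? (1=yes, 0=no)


DFA has 2 states: q_even (start, accept=no) and q_odd
Processing string '011010' character by character:
  Position 0: read '0', 1-count=0 -> q_even (no change)
  Position 1: read '1', 1-count=1 -> q_odd
  Position 2: read '1', 1-count=2 -> q_even
  Position 3: read '0', 1-count=2 -> q_even (no change)
  Position 4: read '1', 1-count=3 -> q_odd
  Position 5: read '0', 1-count=3 -> q_odd (no change)
Final state: q_odd, total 1s = 3 (odd); the DFA requires an odd count -> accept

1


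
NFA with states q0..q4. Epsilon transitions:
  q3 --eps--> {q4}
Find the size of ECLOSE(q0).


Starting from q0
Initialize closure = {q0}
q0 has no outgoing epsilon transitions -> nothing to add
Final closure: {q0}
Size = 1

1


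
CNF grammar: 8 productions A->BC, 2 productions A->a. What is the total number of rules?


CNF allows two rule forms:
  A -> BC (binary): 8 rules
  A -> a (terminal): 2 rules
Total = 8 + 2 = 10

10


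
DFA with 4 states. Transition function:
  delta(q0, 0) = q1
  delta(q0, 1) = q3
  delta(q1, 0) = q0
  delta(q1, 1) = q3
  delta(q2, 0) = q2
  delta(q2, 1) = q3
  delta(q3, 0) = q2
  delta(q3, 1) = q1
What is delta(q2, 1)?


Looking up transition function:
delta(q2, 1) in the table
Row: q2, Column: 1
Result: q3

q3


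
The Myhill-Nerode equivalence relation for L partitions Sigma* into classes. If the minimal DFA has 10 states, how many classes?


Myhill-Nerode theorem:
Number of equivalence classes = number of states in minimal DFA
Minimal DFA states = 10
Therefore equivalence classes = 10

10


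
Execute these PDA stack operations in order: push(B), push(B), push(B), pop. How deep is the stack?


Tracing stack operations:
  push(B) -> stack = [B], depth=1
  push(B) -> stack = [B,B], depth=2
  push(B) -> stack = [B,B,B], depth=3
  pop -> removed B, stack = [B,B], depth=2
Final depth = 2

2


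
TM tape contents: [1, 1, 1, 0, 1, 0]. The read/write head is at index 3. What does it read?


Tape: [1, 1, 1, 0, 1, 0]
Positions: 0 1 2 3 4 5
Values:    1 1 1 0 1 0
Head at position 3
tape[3] = 0

0


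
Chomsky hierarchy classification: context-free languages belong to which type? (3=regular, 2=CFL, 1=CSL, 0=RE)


Chomsky hierarchy levels:
  Type 3: Regular (DFA/NFA/regex)
  Type 2: Context-free (PDA)
  Type 1: Context-sensitive
  Type 0: Recursively enumerable (TM)
'context-free' corresponds to Type 2

2


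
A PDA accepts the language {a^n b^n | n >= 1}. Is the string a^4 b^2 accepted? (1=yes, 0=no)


Language requires equal numbers of a's and b's
PDA pushes for each 'a', pops for each 'b'
Number of a's = 4
Number of b's = 2
4 != 2 -> Reject

0


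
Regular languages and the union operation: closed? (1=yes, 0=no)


Regular languages are closed under all standard operations:
- Union: Yes (product construction)
- Intersection: Yes (product construction)
- Complement: Yes (swap accept/reject)
- Concatenation: Yes (NFA construction)
Operation: union -> Closed

1


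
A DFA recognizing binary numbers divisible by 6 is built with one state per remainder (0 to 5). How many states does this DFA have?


Divisibility by 6 is tracked via the remainder mod 6: 0, 1, ..., 5
The construction assigns one state to each remainder
Number of remainders = 6

6


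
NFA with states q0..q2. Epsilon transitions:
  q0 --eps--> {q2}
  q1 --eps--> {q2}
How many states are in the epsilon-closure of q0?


Starting from q0
Initialize closure = {q0}
Follow epsilon from q0 -> add q2
Final closure: {q0, q2}
Size = 2

2


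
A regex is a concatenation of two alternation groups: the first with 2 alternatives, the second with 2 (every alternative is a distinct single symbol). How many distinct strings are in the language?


First group: 2 alternatives
Second group: 2 alternatives
Concatenation: each choice from group 1 pairs with each from group 2
Total = 2 x 2 = 4

4


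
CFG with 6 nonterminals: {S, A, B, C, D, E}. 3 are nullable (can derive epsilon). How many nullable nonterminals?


Nonterminals: {S, A, B, C, D, E}
A nonterminal is nullable if it can derive epsilon
Counting nullable nonterminals: 3
Total nullable = 3

3


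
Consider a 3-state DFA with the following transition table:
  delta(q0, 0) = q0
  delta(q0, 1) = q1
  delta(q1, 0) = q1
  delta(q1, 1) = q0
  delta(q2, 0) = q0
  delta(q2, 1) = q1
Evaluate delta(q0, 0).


Looking up transition function:
delta(q0, 0) in the table
Row: q0, Column: 0
Result: q0

q0


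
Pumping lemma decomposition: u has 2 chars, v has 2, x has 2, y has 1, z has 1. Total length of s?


|s| = |u| + |v| + |x| + |y| + |z|
= 2 + 2 + 2 + 1 + 1
= 4 + 2 + 2
= 6 + 2
= 8

8


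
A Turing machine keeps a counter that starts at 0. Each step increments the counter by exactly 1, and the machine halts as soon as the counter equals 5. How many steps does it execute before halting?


Counter starts at 0. Counting sequence:
  Step 1: counter = 1
  Step 2: counter = 2
  Step 3: counter = 3
  Step 4: counter = 4
  Step 5: counter = 5
Counter reached 5 -> halt
Total steps = 5

5


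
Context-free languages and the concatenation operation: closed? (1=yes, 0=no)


CFL closure properties:
  Closed under: union, concatenation, Kleene star
  NOT closed under: intersection, complement
Operation 'concatenation' is in closed list -> Yes (closed)

1


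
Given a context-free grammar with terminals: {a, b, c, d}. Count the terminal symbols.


Terminal symbols: a, b, c, d
Counting each: a (#1), b (#2), c (#3), d (#4)
Total = 4

4


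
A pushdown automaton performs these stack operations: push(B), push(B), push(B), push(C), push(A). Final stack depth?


Tracing stack operations:
  push(B) -> stack = [B], depth=1
  push(B) -> stack = [B,B], depth=2
  push(B) -> stack = [B,B,B], depth=3
  push(C) -> stack = [B,B,B,C], depth=4
  push(A) -> stack = [B,B,B,C,A], depth=5
Final depth = 5

5


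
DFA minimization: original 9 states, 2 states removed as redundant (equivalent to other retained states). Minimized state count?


Original DFA: 9 states
Redundant states removed: 2
Minimized states = original - removed
= 9 - 2
= 7

7


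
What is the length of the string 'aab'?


String: 'aab'
Counting characters:
  'a' appears 2 time(s)
  'b' appears 1 time(s)
Total length = 2 + 1 = 3

3


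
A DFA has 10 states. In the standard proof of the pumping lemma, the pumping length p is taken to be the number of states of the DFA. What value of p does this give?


Pumping lemma for regular languages (standard proof):
Take p = |Q|, the number of DFA states.
Any string of length >= |Q| passes through |Q|+1 states while reading its first |Q| symbols,
so by pigeonhole some state repeats, giving the loop that can be pumped.
Here |Q| = 10
Therefore the proof uses p = 10

10


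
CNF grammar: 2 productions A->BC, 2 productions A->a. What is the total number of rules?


CNF allows two rule forms:
  A -> BC (binary): 2 rules
  A -> a (terminal): 2 rules
Total = 2 + 2 = 4

4


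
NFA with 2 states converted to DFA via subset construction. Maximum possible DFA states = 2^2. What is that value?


NFA has 2 states
Subset construction: each DFA state = subset of NFA states
Maximum subsets = 2^2
2^2 = 4

4


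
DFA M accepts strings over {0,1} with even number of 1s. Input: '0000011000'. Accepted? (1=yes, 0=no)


DFA has 2 states: q_even (start, accept=yes) and q_odd
Processing string '0000011000' character by character:
  Position 0: read '0', 1-count=0 -> q_even (no change)
  Position 1: read '0', 1-count=0 -> q_even (no change)
  Position 2: read '0', 1-count=0 -> q_even (no change)
  Position 3: read '0', 1-count=0 -> q_even (no change)
  Position 4: read '0', 1-count=0 -> q_even (no change)
  Position 5: read '1', 1-count=1 -> q_odd
  Position 6: read '1', 1-count=2 -> q_even
  Position 7: read '0', 1-count=2 -> q_even (no change)
  Position 8: read '0', 1-count=2 -> q_even (no change)
  Position 9: read '0', 1-count=2 -> q_even (no change)
Final state: q_even, total 1s = 2 (even); the DFA requires an even count -> accept

1


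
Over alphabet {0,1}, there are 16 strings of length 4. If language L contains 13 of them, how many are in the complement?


Alphabet: {0,1}
String length: 4
Total strings of length 4 = 2^4 = 16
Strings in L = 13
Complement = total - |L|
= 16 - 13
= 3

3


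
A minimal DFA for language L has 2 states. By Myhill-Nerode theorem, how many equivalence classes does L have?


Myhill-Nerode theorem:
Number of equivalence classes = number of states in minimal DFA
Minimal DFA states = 2
Therefore equivalence classes = 2

2


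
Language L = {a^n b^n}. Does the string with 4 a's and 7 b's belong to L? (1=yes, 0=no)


Language requires equal numbers of a's and b's
PDA pushes for each 'a', pops for each 'b'
Number of a's = 4
Number of b's = 7
4 != 7 -> Reject

0


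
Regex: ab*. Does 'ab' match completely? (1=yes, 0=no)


Pattern: ab*
String: 'ab'
Pattern requires: exactly one 'a' followed by zero or more 'b's
First char is 'a' -> OK
Rest 'b': all b's? Yes
Result: 1

1


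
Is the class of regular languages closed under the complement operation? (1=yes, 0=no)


Regular languages are closed under:
- Union (DFA product construction)
- Intersection (DFA product construction)
- Complement (swap accept/reject states)
- Concatenation (NFA construction)
- Kleene star (NFA construction)
complement is in this list
Therefore: closed

1


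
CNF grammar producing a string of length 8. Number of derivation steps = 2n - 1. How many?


Chomsky Normal Form derivation:
String length n = 8
Each step either:
  - Splits a nonterminal into two (n-1 such steps)
  - Converts a nonterminal to terminal (n such steps)
Total = (n-1) + n = 2n - 1
= 2(8) - 1
= 16 - 1
= 15

15


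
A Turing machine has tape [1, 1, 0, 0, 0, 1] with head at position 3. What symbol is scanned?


Tape: [1, 1, 0, 0, 0, 1]
Positions: 0 1 2 3 4 5
Values:    1 1 0 0 0 1
Head at position 3
tape[3] = 0

0


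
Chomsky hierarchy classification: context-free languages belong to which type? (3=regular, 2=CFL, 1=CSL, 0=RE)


Chomsky hierarchy levels:
  Type 3: Regular (DFA/NFA/regex)
  Type 2: Context-free (PDA)
  Type 1: Context-sensitive
  Type 0: Recursively enumerable (TM)
'context-free' corresponds to Type 2

2


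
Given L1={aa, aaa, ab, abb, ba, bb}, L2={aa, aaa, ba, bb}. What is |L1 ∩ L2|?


L1 = {aa, aaa, ab, abb, ba, bb}
L2 = {aa, aaa, ba, bb}
Checking each string in L1 against L2:
  'aa': in L2? Yes
  'aaa': in L2? Yes
  'ab': in L2? No
  'abb': in L2? No
  'ba': in L2? Yes
  'bb': in L2? Yes
Intersection = {aa, aaa, ba, bb}
|L1 ∩ L2| = 4

4


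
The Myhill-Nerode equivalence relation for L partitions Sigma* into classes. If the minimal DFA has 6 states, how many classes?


Myhill-Nerode theorem:
Number of equivalence classes = number of states in minimal DFA
Minimal DFA states = 6
Therefore equivalence classes = 6

6


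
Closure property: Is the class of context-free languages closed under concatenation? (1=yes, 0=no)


CFL closure properties:
  Closed under: union, concatenation, Kleene star
  NOT closed under: intersection, complement
Operation 'concatenation' is in closed list -> Yes (closed)

1


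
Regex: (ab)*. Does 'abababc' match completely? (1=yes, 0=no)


Pattern: (ab)*
String: 'abababc'
Pattern requires: zero or more repetitions of 'ab'
Length 7 is odd -> cannot be (ab)* -> no match
Result: 0

0


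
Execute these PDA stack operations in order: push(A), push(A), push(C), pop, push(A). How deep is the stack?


Tracing stack operations:
  push(A) -> stack = [A], depth=1
  push(A) -> stack = [A,A], depth=2
  push(C) -> stack = [A,A,C], depth=3
  pop -> removed C, stack = [A,A], depth=2
  push(A) -> stack = [A,A,A], depth=3
Final depth = 3

3


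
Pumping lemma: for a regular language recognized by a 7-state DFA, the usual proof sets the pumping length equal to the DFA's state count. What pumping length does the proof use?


Pumping lemma for regular languages (standard proof):
Take p = |Q|, the number of DFA states.
Any string of length >= |Q| passes through |Q|+1 states while reading its first |Q| symbols,
so by pigeonhole some state repeats, giving the loop that can be pumped.
Here |Q| = 7
Therefore the proof uses p = 7

7


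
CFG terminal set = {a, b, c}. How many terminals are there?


Terminal symbols: a, b, c
Counting each: a (#1), b (#2), c (#3)
Total = 3

3


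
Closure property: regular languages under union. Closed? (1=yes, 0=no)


Regular languages are closed under:
- Union (DFA product construction)
- Intersection (DFA product construction)
- Complement (swap accept/reject states)
- Concatenation (NFA construction)
- Kleene star (NFA construction)
union is in this list
Therefore: closed

1


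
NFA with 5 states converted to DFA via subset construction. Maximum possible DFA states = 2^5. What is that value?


NFA has 5 states
Subset construction: each DFA state = subset of NFA states
Maximum subsets = 2^5
2^5 = 32

32


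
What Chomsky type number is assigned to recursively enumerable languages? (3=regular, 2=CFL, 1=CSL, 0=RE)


Chomsky hierarchy levels:
  Type 3: Regular (DFA/NFA/regex)
  Type 2: Context-free (PDA)
  Type 1: Context-sensitive
  Type 0: Recursively enumerable (TM)
'recursively enumerable' corresponds to Type 0

0
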